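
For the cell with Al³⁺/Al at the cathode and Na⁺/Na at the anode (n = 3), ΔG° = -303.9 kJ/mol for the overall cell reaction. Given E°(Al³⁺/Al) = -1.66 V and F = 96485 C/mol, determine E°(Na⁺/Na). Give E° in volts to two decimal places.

E°cell = −ΔG°/(nF) = −(-303.9×10³)/((3)(96485)) = +1.050 V.
Since Al³⁺/Al is the cathode and Na⁺/Na the anode, E°cell = E°(Al³⁺/Al) − E°(Na⁺/Na).
So E°(Na⁺/Na) = E°(Al³⁺/Al) − E°cell = (-1.66) − (+1.050) = -2.71 V.

-2.71 V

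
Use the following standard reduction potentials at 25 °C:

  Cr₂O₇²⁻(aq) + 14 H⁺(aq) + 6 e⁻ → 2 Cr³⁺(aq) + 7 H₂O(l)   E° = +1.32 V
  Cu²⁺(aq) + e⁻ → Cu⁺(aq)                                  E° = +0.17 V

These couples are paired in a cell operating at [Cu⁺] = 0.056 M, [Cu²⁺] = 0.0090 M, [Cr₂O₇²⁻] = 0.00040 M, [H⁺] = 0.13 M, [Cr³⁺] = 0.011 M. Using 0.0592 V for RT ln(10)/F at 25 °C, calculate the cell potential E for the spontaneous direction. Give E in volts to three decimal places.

Cr₂O₇²⁻/Cr³⁺ is the cathode (higher E°), Cu²⁺/Cu⁺ the anode: E°cell = +1.32 − (+0.17) = +1.15 V, n = 6.
Overall: Cr₂O₇²⁻(aq) + 14 H⁺(aq) + 6 Cu⁺(aq) → 2 Cr³⁺(aq) + 7 H₂O(l) + 6 Cu²⁺(aq)
Q = [Cr³⁺]^2·[Cu²⁺]^6 / ([Cr₂O₇²⁻]·[H⁺]^14·[Cu⁺]^6); log Q = 7.122.
E = E° − (0.0592/n) log Q = +1.15 − (0.0592/6)(7.122) = +1.080 V.

+1.080 V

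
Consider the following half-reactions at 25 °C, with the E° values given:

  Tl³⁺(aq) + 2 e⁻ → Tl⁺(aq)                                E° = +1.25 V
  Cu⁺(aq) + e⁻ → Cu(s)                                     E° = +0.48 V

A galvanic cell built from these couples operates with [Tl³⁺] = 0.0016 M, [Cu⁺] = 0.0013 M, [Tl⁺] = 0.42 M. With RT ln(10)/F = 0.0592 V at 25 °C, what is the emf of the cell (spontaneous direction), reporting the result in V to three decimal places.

+0.869 V

Tl³⁺/Tl⁺ is the cathode (higher E°), Cu⁺/Cu the anode: E°cell = +1.25 − (+0.48) = +0.77 V, n = 2.
Overall: Tl³⁺(aq) + 2 Cu(s) → Tl⁺(aq) + 2 Cu⁺(aq)
Q = [Tl⁺]·[Cu⁺]^2 / ([Tl³⁺]); log Q = -3.353.
E = E° − (0.0592/n) log Q = +0.77 − (0.0592/2)(-3.353) = +0.869 V.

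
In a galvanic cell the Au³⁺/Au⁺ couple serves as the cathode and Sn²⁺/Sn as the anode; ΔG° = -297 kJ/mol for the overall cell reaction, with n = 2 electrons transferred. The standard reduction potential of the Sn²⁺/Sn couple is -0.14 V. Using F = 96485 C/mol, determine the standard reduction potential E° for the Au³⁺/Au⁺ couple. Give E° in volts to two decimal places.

E°cell = −ΔG°/(nF) = −(-297×10³)/((2)(96485)) = +1.539 V.
Since Au³⁺/Au⁺ is the cathode and Sn²⁺/Sn the anode, E°cell = E°(Au³⁺/Au⁺) − E°(Sn²⁺/Sn).
So E°(Au³⁺/Au⁺) = E°cell + E°(Sn²⁺/Sn) = +1.539 + (-0.14) = +1.40 V.

+1.40 V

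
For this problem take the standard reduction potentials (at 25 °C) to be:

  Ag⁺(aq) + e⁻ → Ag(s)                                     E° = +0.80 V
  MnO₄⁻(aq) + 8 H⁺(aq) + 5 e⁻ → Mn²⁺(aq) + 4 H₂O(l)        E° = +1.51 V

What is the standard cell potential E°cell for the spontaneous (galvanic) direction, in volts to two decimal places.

+0.71 V

The MnO₄⁻/Mn²⁺ couple has the higher reduction potential, so it is the cathode; Ag⁺/Ag is oxidised at the anode.
E°cell = E°(cathode) − E°(anode) = (+1.51) − (+0.80) = +0.71 V.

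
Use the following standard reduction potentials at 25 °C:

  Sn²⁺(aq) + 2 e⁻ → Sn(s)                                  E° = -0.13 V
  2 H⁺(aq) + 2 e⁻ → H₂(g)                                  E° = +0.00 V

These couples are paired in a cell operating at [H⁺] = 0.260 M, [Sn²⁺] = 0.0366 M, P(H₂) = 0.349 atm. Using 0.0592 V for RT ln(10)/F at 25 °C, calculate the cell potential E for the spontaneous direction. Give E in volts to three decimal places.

H⁺/H₂ is the cathode (higher E°), Sn²⁺/Sn the anode: E°cell = +0.00 − (-0.13) = +0.13 V, n = 2.
Overall: 2 H⁺(aq) + Sn(s) → H₂(g) + Sn²⁺(aq)
Q = P(H₂)·[Sn²⁺] / ([H⁺]^2); log Q = -0.724.
E = E° − (0.0592/n) log Q = +0.13 − (0.0592/2)(-0.724) = +0.151 V.

+0.151 V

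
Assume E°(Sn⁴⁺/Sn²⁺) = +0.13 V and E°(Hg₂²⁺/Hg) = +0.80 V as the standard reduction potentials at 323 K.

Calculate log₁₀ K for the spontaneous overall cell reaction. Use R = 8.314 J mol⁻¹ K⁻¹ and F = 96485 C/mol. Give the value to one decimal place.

20.9

Cathode: Hg₂²⁺/Hg; anode: Sn⁴⁺/Sn²⁺. E°cell = (+0.80) − (+0.13) = +0.67 V, with n = 2.
ΔG° = −nFE° = −RT ln K, so ln K = nFE°/(RT) = (2)(96485)(+0.67) / ((8.314)(323)) = 48.145.
log₁₀ K = 48.145 / ln 10 = 20.9.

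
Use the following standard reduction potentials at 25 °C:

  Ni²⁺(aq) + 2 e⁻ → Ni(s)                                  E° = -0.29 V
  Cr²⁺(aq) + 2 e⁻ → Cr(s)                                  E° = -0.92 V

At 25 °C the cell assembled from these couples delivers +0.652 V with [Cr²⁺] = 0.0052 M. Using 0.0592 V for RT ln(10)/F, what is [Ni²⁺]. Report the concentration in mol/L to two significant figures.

0.029 M

Ni²⁺/Ni is the cathode, Cr²⁺/Cr the anode: E°cell = +0.63 V, n = 2.
Overall reaction: Ni²⁺(aq) + Cr(s) → Ni(s) + Cr²⁺(aq); Q = [Cr²⁺]^1/[Ni²⁺]^1.
From E = E° − (0.0592/n) log Q: log Q = (E° − E)·n/0.0592 = (+0.63 − (+0.652))·2/0.0592 = -0.7432.
So 1·log[Ni²⁺] = 1·log(0.0052) − log Q = -2.2840 − (-0.7432) = -1.5408; [Ni²⁺] = 10^(-1.5408) ≈ 0.029 M.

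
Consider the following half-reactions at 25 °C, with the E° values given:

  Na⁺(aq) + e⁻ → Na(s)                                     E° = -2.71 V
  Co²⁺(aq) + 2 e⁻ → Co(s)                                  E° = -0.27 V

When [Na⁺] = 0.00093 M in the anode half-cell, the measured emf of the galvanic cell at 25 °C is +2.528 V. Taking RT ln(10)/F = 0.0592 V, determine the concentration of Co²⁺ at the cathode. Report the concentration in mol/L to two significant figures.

Co²⁺/Co is the cathode, Na⁺/Na the anode: E°cell = +2.44 V, n = 2.
Overall reaction: Co²⁺(aq) + 2 Na(s) → Co(s) + 2 Na⁺(aq); Q = [Na⁺]^2/[Co²⁺]^1.
From E = E° − (0.0592/n) log Q: log Q = (E° − E)·n/0.0592 = (+2.44 − (+2.528))·2/0.0592 = -2.9730.
So 1·log[Co²⁺] = 2·log(0.00093) − log Q = -6.0630 − (-2.9730) = -3.0900; [Co²⁺] = 10^(-3.0900) ≈ 0.00081 M.

0.00081 M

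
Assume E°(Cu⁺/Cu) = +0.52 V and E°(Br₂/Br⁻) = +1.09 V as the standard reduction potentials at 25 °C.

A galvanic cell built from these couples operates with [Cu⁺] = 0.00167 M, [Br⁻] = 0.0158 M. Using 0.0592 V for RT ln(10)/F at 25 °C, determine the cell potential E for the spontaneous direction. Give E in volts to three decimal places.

Br₂/Br⁻ is the cathode (higher E°), Cu⁺/Cu the anode: E°cell = +1.09 − (+0.52) = +0.57 V, n = 2.
Overall: Br₂(l) + 2 Cu(s) → 2 Br⁻(aq) + 2 Cu⁺(aq)
Q = [Br⁻]^2·[Cu⁺]^2; log Q = -9.157.
E = E° − (0.0592/n) log Q = +0.57 − (0.0592/2)(-9.157) = +0.841 V.

+0.841 V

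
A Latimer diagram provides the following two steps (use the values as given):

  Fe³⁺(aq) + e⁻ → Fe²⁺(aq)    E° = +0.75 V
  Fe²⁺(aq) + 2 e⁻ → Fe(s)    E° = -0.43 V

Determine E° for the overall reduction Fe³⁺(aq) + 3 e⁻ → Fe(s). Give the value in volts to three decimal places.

Standard free energies of sequential steps add: ΔG°₃ = ΔG°₁ + ΔG°₂, so n₃E°₃ = n₁E°₁ + n₂E°₂.
E°₃ = (1×+0.75 + 2×-0.43) / 3 = (-0.110) / 3 = -0.037 V.
E° values themselves are not directly additive — weighting by electron count is essential.

-0.037 V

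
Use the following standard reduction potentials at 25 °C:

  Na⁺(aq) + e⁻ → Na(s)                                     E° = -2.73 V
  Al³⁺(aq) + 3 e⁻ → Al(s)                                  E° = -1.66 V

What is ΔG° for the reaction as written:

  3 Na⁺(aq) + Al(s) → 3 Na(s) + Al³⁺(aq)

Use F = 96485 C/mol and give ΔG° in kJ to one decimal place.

+309.7 kJ

As written, Na⁺/Na is reduced (cathode) and Al³⁺/Al is oxidised (anode), so E°cell = (-2.73) − (-1.66) = -1.07 V.
Balancing electrons gives n = 3.
ΔG° = −nFE° = −(3)(96485)(-1.07) = 309,717 J = +309.7 kJ.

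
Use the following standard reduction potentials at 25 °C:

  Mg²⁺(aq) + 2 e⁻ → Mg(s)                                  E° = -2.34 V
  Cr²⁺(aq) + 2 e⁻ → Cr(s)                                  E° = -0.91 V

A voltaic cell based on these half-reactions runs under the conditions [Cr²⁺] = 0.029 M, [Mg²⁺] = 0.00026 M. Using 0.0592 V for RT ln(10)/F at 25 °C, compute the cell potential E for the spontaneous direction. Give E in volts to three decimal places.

Cr²⁺/Cr is the cathode (higher E°), Mg²⁺/Mg the anode: E°cell = -0.91 − (-2.34) = +1.43 V, n = 2.
Overall: Cr²⁺(aq) + Mg(s) → Cr(s) + Mg²⁺(aq)
Q = [Mg²⁺] / ([Cr²⁺]); log Q = -2.047.
E = E° − (0.0592/n) log Q = +1.43 − (0.0592/2)(-2.047) = +1.491 V.

+1.491 V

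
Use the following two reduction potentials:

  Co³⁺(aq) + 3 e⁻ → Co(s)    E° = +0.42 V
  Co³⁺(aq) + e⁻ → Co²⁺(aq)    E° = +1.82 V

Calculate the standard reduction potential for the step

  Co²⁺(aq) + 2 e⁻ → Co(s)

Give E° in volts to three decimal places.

Sequential free energies add, so n₃E°₃ = n₁E°₁ + n₂E°₂.
With n₃ = 3, and the known step contributing 1×(+1.82) V, the unknown satisfies 2·E° = 3×(+0.42) − 1×(+1.82) = -0.560.
E° = -0.560 / 2 = -0.280 V.

-0.280 V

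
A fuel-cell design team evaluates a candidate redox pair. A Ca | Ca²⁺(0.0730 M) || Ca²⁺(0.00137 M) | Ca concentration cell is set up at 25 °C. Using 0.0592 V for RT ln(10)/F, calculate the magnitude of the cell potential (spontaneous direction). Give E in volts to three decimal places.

+0.051 V

For a concentration cell E°cell = 0. The 0.0730 M side is the cathode (reduction is favoured where [Ca²⁺] is higher).
With n = 2, E = −(0.0592/2) log([Ca²⁺]ₐₙ/[Ca²⁺]꜀ₐₜ) = −(0.0592/2) log(0.00137/0.073) = −(0.0592/2)(-1.727) = +0.051 V.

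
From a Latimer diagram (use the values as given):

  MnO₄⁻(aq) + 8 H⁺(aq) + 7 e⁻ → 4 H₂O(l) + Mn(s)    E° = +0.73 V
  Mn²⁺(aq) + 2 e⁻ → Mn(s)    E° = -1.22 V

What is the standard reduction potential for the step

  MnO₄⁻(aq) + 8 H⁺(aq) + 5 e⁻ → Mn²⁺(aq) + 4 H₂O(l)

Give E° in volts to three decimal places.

+1.510 V

Sequential free energies add, so n₃E°₃ = n₁E°₁ + n₂E°₂.
With n₃ = 7, and the known step contributing 2×(-1.22) V, the unknown satisfies 5·E° = 7×(+0.73) − 2×(-1.22) = +7.550.
E° = +7.550 / 5 = +1.510 V.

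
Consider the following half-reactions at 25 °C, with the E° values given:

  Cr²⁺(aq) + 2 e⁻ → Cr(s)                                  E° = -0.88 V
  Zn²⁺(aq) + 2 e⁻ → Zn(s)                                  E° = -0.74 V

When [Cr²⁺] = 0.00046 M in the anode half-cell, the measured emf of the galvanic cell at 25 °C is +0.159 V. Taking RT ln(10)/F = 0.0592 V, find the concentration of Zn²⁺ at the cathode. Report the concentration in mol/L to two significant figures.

Zn²⁺/Zn is the cathode, Cr²⁺/Cr the anode: E°cell = +0.14 V, n = 2.
Overall reaction: Zn²⁺(aq) + Cr(s) → Zn(s) + Cr²⁺(aq); Q = [Cr²⁺]^1/[Zn²⁺]^1.
From E = E° − (0.0592/n) log Q: log Q = (E° − E)·n/0.0592 = (+0.14 − (+0.159))·2/0.0592 = -0.6419.
So 1·log[Zn²⁺] = 1·log(0.00046) − log Q = -3.3372 − (-0.6419) = -2.6953; [Zn²⁺] = 10^(-2.6953) ≈ 0.0020 M.

0.0020 M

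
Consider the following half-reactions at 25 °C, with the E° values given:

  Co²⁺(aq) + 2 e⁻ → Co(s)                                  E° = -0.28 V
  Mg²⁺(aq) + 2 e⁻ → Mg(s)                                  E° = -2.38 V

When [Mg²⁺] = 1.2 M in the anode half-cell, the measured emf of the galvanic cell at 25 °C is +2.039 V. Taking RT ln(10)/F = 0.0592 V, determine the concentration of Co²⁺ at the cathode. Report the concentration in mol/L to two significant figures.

Co²⁺/Co is the cathode, Mg²⁺/Mg the anode: E°cell = +2.10 V, n = 2.
Overall reaction: Co²⁺(aq) + Mg(s) → Co(s) + Mg²⁺(aq); Q = [Mg²⁺]^1/[Co²⁺]^1.
From E = E° − (0.0592/n) log Q: log Q = (E° − E)·n/0.0592 = (+2.10 − (+2.039))·2/0.0592 = 2.0608.
So 1·log[Co²⁺] = 1·log(1.2) − log Q = 0.0792 − (2.0608) = -1.9816; [Co²⁺] = 10^(-1.9816) ≈ 0.010 M.

0.010 M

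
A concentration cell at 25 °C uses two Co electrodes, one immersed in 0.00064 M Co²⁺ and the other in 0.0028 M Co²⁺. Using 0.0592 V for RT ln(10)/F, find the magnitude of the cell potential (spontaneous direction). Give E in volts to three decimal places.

For a concentration cell E°cell = 0. The 0.0028 M side is the cathode (reduction is favoured where [Co²⁺] is higher).
With n = 2, E = −(0.0592/2) log([Co²⁺]ₐₙ/[Co²⁺]꜀ₐₜ) = −(0.0592/2) log(0.00064/0.0028) = −(0.0592/2)(-0.641) = +0.019 V.

+0.019 V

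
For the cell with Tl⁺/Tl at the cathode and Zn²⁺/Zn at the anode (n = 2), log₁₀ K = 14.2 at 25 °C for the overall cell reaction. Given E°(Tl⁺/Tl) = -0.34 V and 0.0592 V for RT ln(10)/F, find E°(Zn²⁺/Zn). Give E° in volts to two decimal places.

E°cell = (0.0592/n)·log K = (0.0592/2)(14.2) = +0.420 V.
Since Tl⁺/Tl is the cathode and Zn²⁺/Zn the anode, E°cell = E°(Tl⁺/Tl) − E°(Zn²⁺/Zn).
So E°(Zn²⁺/Zn) = E°(Tl⁺/Tl) − E°cell = (-0.34) − (+0.420) = -0.76 V.

-0.76 V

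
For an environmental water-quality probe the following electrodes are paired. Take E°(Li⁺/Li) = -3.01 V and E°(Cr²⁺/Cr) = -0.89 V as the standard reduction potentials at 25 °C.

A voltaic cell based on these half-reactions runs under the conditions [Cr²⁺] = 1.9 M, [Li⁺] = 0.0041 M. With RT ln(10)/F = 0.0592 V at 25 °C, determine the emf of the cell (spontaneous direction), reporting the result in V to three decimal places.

+2.270 V

Cr²⁺/Cr is the cathode (higher E°), Li⁺/Li the anode: E°cell = -0.89 − (-3.01) = +2.12 V, n = 2.
Overall: Cr²⁺(aq) + 2 Li(s) → Cr(s) + 2 Li⁺(aq)
Q = [Li⁺]^2 / ([Cr²⁺]); log Q = -5.053.
E = E° − (0.0592/n) log Q = +2.12 − (0.0592/2)(-5.053) = +2.270 V.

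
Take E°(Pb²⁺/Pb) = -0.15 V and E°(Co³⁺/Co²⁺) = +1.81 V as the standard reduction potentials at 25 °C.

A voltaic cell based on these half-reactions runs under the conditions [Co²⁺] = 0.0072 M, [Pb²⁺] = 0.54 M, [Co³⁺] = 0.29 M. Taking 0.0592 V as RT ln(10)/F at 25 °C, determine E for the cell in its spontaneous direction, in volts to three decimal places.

Co³⁺/Co²⁺ is the cathode (higher E°), Pb²⁺/Pb the anode: E°cell = +1.81 − (-0.15) = +1.96 V, n = 2.
Overall: 2 Co³⁺(aq) + Pb(s) → 2 Co²⁺(aq) + Pb²⁺(aq)
Q = [Co²⁺]^2·[Pb²⁺] / ([Co³⁺]^2); log Q = -3.478.
E = E° − (0.0592/n) log Q = +1.96 − (0.0592/2)(-3.478) = +2.063 V.

+2.063 V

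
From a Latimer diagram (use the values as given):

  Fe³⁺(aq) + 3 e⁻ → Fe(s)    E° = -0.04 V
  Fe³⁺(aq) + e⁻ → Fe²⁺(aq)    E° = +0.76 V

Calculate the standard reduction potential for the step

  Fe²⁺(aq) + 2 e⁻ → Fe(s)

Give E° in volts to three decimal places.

Sequential free energies add, so n₃E°₃ = n₁E°₁ + n₂E°₂.
With n₃ = 3, and the known step contributing 1×(+0.76) V, the unknown satisfies 2·E° = 3×(-0.04) − 1×(+0.76) = -0.880.
E° = -0.880 / 2 = -0.440 V.

-0.440 V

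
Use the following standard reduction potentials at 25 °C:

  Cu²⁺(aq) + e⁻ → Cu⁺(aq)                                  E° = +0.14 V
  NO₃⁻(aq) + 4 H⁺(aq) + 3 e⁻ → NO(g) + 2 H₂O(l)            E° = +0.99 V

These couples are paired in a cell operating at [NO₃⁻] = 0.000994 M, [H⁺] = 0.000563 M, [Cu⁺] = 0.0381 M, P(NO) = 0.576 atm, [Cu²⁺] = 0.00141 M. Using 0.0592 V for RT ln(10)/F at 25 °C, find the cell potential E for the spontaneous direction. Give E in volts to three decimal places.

NO₃⁻/NO is the cathode (higher E°), Cu²⁺/Cu⁺ the anode: E°cell = +0.99 − (+0.14) = +0.85 V, n = 3.
Overall: NO₃⁻(aq) + 4 H⁺(aq) + 3 Cu⁺(aq) → NO(g) + 2 H₂O(l) + 3 Cu²⁺(aq)
Q = P(NO)·[Cu²⁺]^3 / ([NO₃⁻]·[H⁺]^4·[Cu⁺]^3); log Q = 11.466.
E = E° − (0.0592/n) log Q = +0.85 − (0.0592/3)(11.466) = +0.624 V.

+0.624 V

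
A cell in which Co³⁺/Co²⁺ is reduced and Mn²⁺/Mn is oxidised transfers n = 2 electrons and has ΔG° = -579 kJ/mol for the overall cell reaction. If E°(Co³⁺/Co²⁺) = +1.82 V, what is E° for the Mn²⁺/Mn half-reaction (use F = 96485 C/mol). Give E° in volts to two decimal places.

E°cell = −ΔG°/(nF) = −(-579×10³)/((2)(96485)) = +3.000 V.
Since Co³⁺/Co²⁺ is the cathode and Mn²⁺/Mn the anode, E°cell = E°(Co³⁺/Co²⁺) − E°(Mn²⁺/Mn).
So E°(Mn²⁺/Mn) = E°(Co³⁺/Co²⁺) − E°cell = (+1.82) − (+3.000) = -1.18 V.

-1.18 V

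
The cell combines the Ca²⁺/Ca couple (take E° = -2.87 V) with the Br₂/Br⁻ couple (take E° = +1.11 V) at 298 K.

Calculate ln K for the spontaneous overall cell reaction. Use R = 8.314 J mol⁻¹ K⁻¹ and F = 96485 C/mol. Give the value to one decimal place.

Cathode: Br₂/Br⁻; anode: Ca²⁺/Ca. E°cell = (+1.11) − (-2.87) = +3.98 V, with n = 2.
ΔG° = −nFE° = −RT ln K, so ln K = nFE°/(RT) = (2)(96485)(+3.98) / ((8.314)(298)) = 309.989.

310.0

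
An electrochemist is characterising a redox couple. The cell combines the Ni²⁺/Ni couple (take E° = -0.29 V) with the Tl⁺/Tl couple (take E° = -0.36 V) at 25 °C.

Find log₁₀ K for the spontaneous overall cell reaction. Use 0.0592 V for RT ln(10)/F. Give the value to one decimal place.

2.4

Cathode: Ni²⁺/Ni; anode: Tl⁺/Tl. E°cell = +0.07 V, n = 2.
log K = nE°cell / 0.0592 = (2)(+0.07) / 0.0592 = 2.4.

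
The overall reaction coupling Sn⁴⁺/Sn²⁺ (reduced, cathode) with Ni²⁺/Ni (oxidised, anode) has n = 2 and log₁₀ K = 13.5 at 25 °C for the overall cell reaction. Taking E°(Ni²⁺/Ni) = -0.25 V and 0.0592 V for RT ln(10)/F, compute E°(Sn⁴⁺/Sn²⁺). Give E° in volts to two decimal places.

E°cell = (0.0592/n)·log K = (0.0592/2)(13.5) = +0.400 V.
Since Sn⁴⁺/Sn²⁺ is the cathode and Ni²⁺/Ni the anode, E°cell = E°(Sn⁴⁺/Sn²⁺) − E°(Ni²⁺/Ni).
So E°(Sn⁴⁺/Sn²⁺) = E°cell + E°(Ni²⁺/Ni) = +0.400 + (-0.25) = +0.15 V.

+0.15 V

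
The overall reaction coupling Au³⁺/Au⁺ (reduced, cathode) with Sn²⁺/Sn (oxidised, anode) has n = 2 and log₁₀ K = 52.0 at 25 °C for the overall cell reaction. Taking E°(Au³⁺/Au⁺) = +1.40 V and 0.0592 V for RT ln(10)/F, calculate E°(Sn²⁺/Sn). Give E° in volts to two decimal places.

-0.14 V

E°cell = (0.0592/n)·log K = (0.0592/2)(52.0) = +1.539 V.
Since Au³⁺/Au⁺ is the cathode and Sn²⁺/Sn the anode, E°cell = E°(Au³⁺/Au⁺) − E°(Sn²⁺/Sn).
So E°(Sn²⁺/Sn) = E°(Au³⁺/Au⁺) − E°cell = (+1.40) − (+1.539) = -0.14 V.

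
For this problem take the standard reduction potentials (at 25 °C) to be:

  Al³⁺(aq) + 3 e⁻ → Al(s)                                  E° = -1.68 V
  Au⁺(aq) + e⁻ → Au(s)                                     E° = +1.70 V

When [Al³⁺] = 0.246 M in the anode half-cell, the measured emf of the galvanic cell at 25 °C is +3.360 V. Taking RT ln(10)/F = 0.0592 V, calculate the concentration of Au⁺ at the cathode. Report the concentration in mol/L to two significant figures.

0.29 M

Au⁺/Au is the cathode, Al³⁺/Al the anode: E°cell = +3.38 V, n = 3.
Overall reaction: 3 Au⁺(aq) + Al(s) → 3 Au(s) + Al³⁺(aq); Q = [Al³⁺]^1/[Au⁺]^3.
From E = E° − (0.0592/n) log Q: log Q = (E° − E)·n/0.0592 = (+3.38 − (+3.360))·3/0.0592 = 1.0135.
So 3·log[Au⁺] = 1·log(0.246) − log Q = -0.6091 − (1.0135) = -1.6226; log[Au⁺] = -1.6226 / 3 = -0.5409; [Au⁺] = 10^(-0.5409) ≈ 0.29 M.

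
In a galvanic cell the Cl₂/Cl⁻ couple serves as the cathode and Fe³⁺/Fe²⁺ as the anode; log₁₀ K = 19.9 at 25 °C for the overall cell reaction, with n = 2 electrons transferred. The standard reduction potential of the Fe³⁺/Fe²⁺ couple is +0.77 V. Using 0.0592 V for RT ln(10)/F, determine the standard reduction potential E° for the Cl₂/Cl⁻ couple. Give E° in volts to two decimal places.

E°cell = (0.0592/n)·log K = (0.0592/2)(19.9) = +0.589 V.
Since Cl₂/Cl⁻ is the cathode and Fe³⁺/Fe²⁺ the anode, E°cell = E°(Cl₂/Cl⁻) − E°(Fe³⁺/Fe²⁺).
So E°(Cl₂/Cl⁻) = E°cell + E°(Fe³⁺/Fe²⁺) = +0.589 + (+0.77) = +1.36 V.

+1.36 V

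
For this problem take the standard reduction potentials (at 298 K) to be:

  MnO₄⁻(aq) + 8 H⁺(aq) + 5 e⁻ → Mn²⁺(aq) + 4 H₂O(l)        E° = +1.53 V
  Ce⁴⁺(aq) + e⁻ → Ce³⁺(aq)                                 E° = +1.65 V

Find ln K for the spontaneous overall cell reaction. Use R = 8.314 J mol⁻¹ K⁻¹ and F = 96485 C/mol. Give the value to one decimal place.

23.4

Cathode: Ce⁴⁺/Ce³⁺; anode: MnO₄⁻/Mn²⁺. E°cell = (+1.65) − (+1.53) = +0.12 V, with n = 5.
ΔG° = −nFE° = −RT ln K, so ln K = nFE°/(RT) = (5)(96485)(+0.12) / ((8.314)(298)) = 23.366.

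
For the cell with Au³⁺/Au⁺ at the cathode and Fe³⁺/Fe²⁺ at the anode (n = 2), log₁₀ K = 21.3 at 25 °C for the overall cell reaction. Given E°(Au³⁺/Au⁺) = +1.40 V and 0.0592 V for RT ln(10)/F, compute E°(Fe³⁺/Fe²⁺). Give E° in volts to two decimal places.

+0.77 V

E°cell = (0.0592/n)·log K = (0.0592/2)(21.3) = +0.630 V.
Since Au³⁺/Au⁺ is the cathode and Fe³⁺/Fe²⁺ the anode, E°cell = E°(Au³⁺/Au⁺) − E°(Fe³⁺/Fe²⁺).
So E°(Fe³⁺/Fe²⁺) = E°(Au³⁺/Au⁺) − E°cell = (+1.40) − (+0.630) = +0.77 V.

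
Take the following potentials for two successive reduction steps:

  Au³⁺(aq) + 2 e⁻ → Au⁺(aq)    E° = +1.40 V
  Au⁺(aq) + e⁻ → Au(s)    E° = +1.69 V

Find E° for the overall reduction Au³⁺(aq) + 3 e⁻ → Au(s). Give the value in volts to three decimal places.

Adding the free-energy changes (−nFE°) of the two steps gives −n₃FE°₃ = −n₁FE°₁ − n₂FE°₂.
E°₃ = (2×+1.40 + 1×+1.69) / 3 = (+4.490) / 3 = +1.497 V.
Simply averaging or adding the two E° values would be wrong; the electron-weighted sum is required.

+1.497 V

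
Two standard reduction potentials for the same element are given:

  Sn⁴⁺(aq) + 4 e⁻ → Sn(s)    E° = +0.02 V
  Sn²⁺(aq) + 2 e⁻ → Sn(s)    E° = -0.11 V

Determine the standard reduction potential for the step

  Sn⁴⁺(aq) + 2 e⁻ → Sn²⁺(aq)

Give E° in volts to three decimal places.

+0.150 V

Sequential free energies add, so n₃E°₃ = n₁E°₁ + n₂E°₂.
With n₃ = 4, and the known step contributing 2×(-0.11) V, the unknown satisfies 2·E° = 4×(+0.02) − 2×(-0.11) = +0.300.
E° = +0.300 / 2 = +0.150 V.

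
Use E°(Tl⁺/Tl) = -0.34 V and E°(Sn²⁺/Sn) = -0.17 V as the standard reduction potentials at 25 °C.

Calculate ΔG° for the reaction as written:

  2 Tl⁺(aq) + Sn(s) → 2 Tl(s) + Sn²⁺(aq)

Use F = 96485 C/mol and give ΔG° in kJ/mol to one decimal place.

As written, Tl⁺/Tl is reduced (cathode) and Sn²⁺/Sn is oxidised (anode), so E°cell = (-0.34) − (-0.17) = -0.17 V.
Balancing electrons gives n = 2.
ΔG° = −nFE° = −(2)(96485)(-0.17) = 32,805 J = +32.8 kJ/mol.

+32.8 kJ/mol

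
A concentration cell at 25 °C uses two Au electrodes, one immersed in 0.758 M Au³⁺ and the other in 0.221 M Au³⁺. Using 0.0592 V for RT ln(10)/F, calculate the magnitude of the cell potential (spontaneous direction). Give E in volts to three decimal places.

For a concentration cell E°cell = 0. The 0.758 M side is the cathode (reduction is favoured where [Au³⁺] is higher).
With n = 3, E = −(0.0592/3) log([Au³⁺]ₐₙ/[Au³⁺]꜀ₐₜ) = −(0.0592/3) log(0.221/0.758) = −(0.0592/3)(-0.535) = +0.011 V.

+0.011 V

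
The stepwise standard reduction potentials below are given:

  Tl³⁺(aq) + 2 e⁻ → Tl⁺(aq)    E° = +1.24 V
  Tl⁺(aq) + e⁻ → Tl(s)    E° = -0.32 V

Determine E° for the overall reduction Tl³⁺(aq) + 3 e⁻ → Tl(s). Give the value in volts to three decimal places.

+0.720 V

Adding the free-energy changes (−nFE°) of the two steps gives −n₃FE°₃ = −n₁FE°₁ − n₂FE°₂.
E°₃ = (2×+1.24 + 1×-0.32) / 3 = (+2.160) / 3 = +0.720 V.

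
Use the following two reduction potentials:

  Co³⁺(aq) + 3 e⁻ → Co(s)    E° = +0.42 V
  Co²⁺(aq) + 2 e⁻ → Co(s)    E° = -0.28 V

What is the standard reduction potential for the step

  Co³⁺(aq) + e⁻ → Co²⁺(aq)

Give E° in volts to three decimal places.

Sequential free energies add, so n₃E°₃ = n₁E°₁ + n₂E°₂.
With n₃ = 3, and the known step contributing 2×(-0.28) V, the unknown satisfies 1·E° = 3×(+0.42) − 2×(-0.28) = +1.820.
E° = +1.820 / 1 = +1.820 V.

+1.820 V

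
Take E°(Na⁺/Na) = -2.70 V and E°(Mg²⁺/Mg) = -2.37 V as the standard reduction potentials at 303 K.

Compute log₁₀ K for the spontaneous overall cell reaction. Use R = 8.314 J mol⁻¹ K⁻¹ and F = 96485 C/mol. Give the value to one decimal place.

11.0

Cathode: Mg²⁺/Mg; anode: Na⁺/Na. E°cell = (-2.37) − (-2.70) = +0.33 V, with n = 2.
ΔG° = −nFE° = −RT ln K, so ln K = nFE°/(RT) = (2)(96485)(+0.33) / ((8.314)(303)) = 25.278.
log₁₀ K = 25.278 / ln 10 = 11.0.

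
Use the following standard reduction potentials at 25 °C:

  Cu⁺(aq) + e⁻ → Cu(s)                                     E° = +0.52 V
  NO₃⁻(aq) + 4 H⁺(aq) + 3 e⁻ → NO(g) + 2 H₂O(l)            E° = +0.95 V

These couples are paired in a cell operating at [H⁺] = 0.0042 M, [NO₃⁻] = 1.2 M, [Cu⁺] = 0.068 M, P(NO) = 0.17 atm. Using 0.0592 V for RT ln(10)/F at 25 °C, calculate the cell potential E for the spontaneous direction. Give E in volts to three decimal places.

NO₃⁻/NO is the cathode (higher E°), Cu⁺/Cu the anode: E°cell = +0.95 − (+0.52) = +0.43 V, n = 3.
Overall: NO₃⁻(aq) + 4 H⁺(aq) + 3 Cu(s) → NO(g) + 2 H₂O(l) + 3 Cu⁺(aq)
Q = P(NO)·[Cu⁺]^3 / ([NO₃⁻]·[H⁺]^4); log Q = 5.156.
E = E° − (0.0592/n) log Q = +0.43 − (0.0592/3)(5.156) = +0.328 V.

+0.328 V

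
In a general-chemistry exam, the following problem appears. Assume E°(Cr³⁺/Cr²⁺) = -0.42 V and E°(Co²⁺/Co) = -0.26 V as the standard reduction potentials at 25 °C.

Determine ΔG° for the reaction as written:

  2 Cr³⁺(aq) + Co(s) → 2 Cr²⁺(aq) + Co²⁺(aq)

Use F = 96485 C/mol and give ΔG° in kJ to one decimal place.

+30.9 kJ

As written, Cr³⁺/Cr²⁺ is reduced (cathode) and Co²⁺/Co is oxidised (anode), so E°cell = (-0.42) − (-0.26) = -0.16 V.
Balancing electrons gives n = 2.
ΔG° = −nFE° = −(2)(96485)(-0.16) = 30,875 J = +30.9 kJ.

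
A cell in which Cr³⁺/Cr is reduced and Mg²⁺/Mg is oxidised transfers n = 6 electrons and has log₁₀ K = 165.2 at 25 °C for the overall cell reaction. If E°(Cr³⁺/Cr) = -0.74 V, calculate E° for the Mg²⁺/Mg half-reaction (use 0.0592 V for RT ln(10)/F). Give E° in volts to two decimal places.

E°cell = (0.0592/n)·log K = (0.0592/6)(165.2) = +1.630 V.
Since Cr³⁺/Cr is the cathode and Mg²⁺/Mg the anode, E°cell = E°(Cr³⁺/Cr) − E°(Mg²⁺/Mg).
So E°(Mg²⁺/Mg) = E°(Cr³⁺/Cr) − E°cell = (-0.74) − (+1.630) = -2.37 V.

-2.37 V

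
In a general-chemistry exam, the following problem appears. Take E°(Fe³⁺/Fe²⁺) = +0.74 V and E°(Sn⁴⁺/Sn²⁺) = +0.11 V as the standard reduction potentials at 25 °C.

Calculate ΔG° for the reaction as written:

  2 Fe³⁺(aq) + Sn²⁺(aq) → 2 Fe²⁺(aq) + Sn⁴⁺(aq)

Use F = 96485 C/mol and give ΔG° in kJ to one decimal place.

-121.6 kJ

As written, Fe³⁺/Fe²⁺ is reduced (cathode) and Sn⁴⁺/Sn²⁺ is oxidised (anode), so E°cell = (+0.74) − (+0.11) = +0.63 V.
Balancing electrons gives n = 2.
ΔG° = −nFE° = −(2)(96485)(+0.63) = -121,571 J = -121.6 kJ.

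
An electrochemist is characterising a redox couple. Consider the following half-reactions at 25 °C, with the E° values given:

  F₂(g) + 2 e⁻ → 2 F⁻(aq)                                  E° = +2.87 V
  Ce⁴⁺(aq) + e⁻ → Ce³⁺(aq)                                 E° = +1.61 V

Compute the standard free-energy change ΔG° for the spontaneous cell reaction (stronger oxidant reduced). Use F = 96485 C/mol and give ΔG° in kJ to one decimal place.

F₂/F⁻ (E° = +2.87 V) is the cathode; Ce⁴⁺/Ce³⁺ (E° = +1.61 V) is the anode, so E°cell = +1.26 V.
Balancing electrons gives n = 2 (lcm of 2 and 1).
ΔG° = −nFE° = −(2)(96485)(+1.26) = -243,142 J = -243.1 kJ.

-243.1 kJ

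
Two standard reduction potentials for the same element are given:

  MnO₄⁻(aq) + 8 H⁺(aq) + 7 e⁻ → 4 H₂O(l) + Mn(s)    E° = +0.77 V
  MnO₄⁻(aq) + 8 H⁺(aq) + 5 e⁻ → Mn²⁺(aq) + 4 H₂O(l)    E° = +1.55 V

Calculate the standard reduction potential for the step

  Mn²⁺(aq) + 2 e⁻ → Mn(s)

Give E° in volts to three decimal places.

Sequential free energies add, so n₃E°₃ = n₁E°₁ + n₂E°₂.
With n₃ = 7, and the known step contributing 5×(+1.55) V, the unknown satisfies 2·E° = 7×(+0.77) − 5×(+1.55) = -2.360.
E° = -2.360 / 2 = -1.180 V.

-1.180 V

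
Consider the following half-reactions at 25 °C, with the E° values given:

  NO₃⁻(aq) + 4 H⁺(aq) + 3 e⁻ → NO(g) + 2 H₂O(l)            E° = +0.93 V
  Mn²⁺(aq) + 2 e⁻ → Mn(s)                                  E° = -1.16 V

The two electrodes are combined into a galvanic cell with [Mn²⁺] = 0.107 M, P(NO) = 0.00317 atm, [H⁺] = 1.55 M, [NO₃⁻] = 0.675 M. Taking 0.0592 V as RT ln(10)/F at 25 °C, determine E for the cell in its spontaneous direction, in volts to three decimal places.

+2.180 V

NO₃⁻/NO is the cathode (higher E°), Mn²⁺/Mn the anode: E°cell = +0.93 − (-1.16) = +2.09 V, n = 6.
Overall: 2 NO₃⁻(aq) + 8 H⁺(aq) + 3 Mn(s) → 2 NO(g) + 4 H₂O(l) + 3 Mn²⁺(aq)
Q = P(NO)^2·[Mn²⁺]^3 / ([NO₃⁻]^2·[H⁺]^8); log Q = -9.091.
E = E° − (0.0592/n) log Q = +2.09 − (0.0592/6)(-9.091) = +2.180 V.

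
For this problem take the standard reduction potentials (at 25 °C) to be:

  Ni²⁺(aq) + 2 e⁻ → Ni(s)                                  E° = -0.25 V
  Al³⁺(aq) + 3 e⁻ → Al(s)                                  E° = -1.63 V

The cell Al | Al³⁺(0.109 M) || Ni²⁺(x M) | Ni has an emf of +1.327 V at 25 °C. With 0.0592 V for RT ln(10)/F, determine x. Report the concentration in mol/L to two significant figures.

Ni²⁺/Ni is the cathode, Al³⁺/Al the anode: E°cell = +1.38 V, n = 6.
Overall reaction: 3 Ni²⁺(aq) + 2 Al(s) → 3 Ni(s) + 2 Al³⁺(aq); Q = [Al³⁺]^2/[Ni²⁺]^3.
From E = E° − (0.0592/n) log Q: log Q = (E° − E)·n/0.0592 = (+1.38 − (+1.327))·6/0.0592 = 5.3716.
So 3·log[Ni²⁺] = 2·log(0.109) − log Q = -1.9251 − (5.3716) = -7.2967; log[Ni²⁺] = -7.2967 / 3 = -2.4322; [Ni²⁺] = 10^(-2.4322) ≈ 0.0037 M.

0.0037 M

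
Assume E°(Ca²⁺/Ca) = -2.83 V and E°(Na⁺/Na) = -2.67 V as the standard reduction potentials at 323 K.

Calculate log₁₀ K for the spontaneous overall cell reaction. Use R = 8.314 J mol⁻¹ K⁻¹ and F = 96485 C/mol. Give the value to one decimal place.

5.0

Cathode: Na⁺/Na; anode: Ca²⁺/Ca. E°cell = (-2.67) − (-2.83) = +0.16 V, with n = 2.
ΔG° = −nFE° = −RT ln K, so ln K = nFE°/(RT) = (2)(96485)(+0.16) / ((8.314)(323)) = 11.497.
log₁₀ K = 11.497 / ln 10 = 5.0.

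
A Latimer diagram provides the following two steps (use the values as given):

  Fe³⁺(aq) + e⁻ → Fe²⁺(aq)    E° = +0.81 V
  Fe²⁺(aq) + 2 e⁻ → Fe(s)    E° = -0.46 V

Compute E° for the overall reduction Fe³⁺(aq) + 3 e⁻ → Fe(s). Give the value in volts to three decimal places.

-0.037 V

Adding the free-energy changes (−nFE°) of the two steps gives −n₃FE°₃ = −n₁FE°₁ − n₂FE°₂.
E°₃ = (1×+0.81 + 2×-0.46) / 3 = (-0.110) / 3 = -0.037 V.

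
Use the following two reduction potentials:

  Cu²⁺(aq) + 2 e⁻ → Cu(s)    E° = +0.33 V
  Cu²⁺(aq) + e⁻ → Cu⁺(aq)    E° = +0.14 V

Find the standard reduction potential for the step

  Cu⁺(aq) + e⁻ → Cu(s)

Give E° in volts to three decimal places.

Sequential free energies add, so n₃E°₃ = n₁E°₁ + n₂E°₂.
With n₃ = 2, and the known step contributing 1×(+0.14) V, the unknown satisfies 1·E° = 2×(+0.33) − 1×(+0.14) = +0.520.
E° = +0.520 / 1 = +0.520 V.

+0.520 V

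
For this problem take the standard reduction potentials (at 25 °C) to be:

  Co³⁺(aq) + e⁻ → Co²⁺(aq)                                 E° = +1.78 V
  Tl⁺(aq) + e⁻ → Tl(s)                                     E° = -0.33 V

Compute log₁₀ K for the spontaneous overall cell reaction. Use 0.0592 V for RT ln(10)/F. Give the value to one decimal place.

35.6

Cathode: Co³⁺/Co²⁺; anode: Tl⁺/Tl. E°cell = +2.11 V, n = 1.
log K = nE°cell / 0.0592 = (1)(+2.11) / 0.0592 = 35.6.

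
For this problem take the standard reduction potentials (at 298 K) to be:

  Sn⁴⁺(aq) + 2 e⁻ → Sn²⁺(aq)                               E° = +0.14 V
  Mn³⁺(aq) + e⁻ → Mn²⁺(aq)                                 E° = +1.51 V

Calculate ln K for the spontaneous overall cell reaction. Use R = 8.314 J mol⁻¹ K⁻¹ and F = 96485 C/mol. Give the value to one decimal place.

Cathode: Mn³⁺/Mn²⁺; anode: Sn⁴⁺/Sn²⁺. E°cell = (+1.51) − (+0.14) = +1.37 V, with n = 2.
ΔG° = −nFE° = −RT ln K, so ln K = nFE°/(RT) = (2)(96485)(+1.37) / ((8.314)(298)) = 106.705.

106.7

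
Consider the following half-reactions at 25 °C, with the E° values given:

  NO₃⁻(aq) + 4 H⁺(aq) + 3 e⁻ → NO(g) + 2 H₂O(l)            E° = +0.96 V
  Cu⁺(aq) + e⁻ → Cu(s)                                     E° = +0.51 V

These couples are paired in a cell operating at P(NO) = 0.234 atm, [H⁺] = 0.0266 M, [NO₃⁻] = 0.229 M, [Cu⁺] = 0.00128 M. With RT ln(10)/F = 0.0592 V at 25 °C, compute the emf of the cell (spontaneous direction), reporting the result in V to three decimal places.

NO₃⁻/NO is the cathode (higher E°), Cu⁺/Cu the anode: E°cell = +0.96 − (+0.51) = +0.45 V, n = 3.
Overall: NO₃⁻(aq) + 4 H⁺(aq) + 3 Cu(s) → NO(g) + 2 H₂O(l) + 3 Cu⁺(aq)
Q = P(NO)·[Cu⁺]^3 / ([NO₃⁻]·[H⁺]^4); log Q = -2.369.
E = E° − (0.0592/n) log Q = +0.45 − (0.0592/3)(-2.369) = +0.497 V.

+0.497 V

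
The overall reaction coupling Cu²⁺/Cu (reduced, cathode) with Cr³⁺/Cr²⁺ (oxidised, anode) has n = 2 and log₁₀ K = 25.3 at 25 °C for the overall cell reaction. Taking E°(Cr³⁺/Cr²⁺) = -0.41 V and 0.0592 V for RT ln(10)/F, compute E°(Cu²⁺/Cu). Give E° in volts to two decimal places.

E°cell = (0.0592/n)·log K = (0.0592/2)(25.3) = +0.749 V.
Since Cu²⁺/Cu is the cathode and Cr³⁺/Cr²⁺ the anode, E°cell = E°(Cu²⁺/Cu) − E°(Cr³⁺/Cr²⁺).
So E°(Cu²⁺/Cu) = E°cell + E°(Cr³⁺/Cr²⁺) = +0.749 + (-0.41) = +0.34 V.

+0.34 V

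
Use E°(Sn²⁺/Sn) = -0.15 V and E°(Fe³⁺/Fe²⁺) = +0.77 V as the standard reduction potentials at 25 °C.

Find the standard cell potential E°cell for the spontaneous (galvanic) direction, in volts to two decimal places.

The Fe³⁺/Fe²⁺ couple has the higher reduction potential, so it is the cathode; Sn²⁺/Sn is oxidised at the anode.
E°cell = E°(cathode) − E°(anode) = (+0.77) − (-0.15) = +0.92 V.
Since E°cell > 0, the reaction is spontaneous under standard conditions.

+0.92 V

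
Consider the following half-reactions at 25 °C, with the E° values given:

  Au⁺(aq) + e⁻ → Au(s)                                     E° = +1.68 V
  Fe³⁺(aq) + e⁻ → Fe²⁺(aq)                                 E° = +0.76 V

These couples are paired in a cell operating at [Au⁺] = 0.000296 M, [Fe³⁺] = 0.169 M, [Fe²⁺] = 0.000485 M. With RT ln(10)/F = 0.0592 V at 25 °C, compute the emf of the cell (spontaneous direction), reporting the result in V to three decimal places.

+0.561 V

Au⁺/Au is the cathode (higher E°), Fe³⁺/Fe²⁺ the anode: E°cell = +1.68 − (+0.76) = +0.92 V, n = 1.
Overall: Au⁺(aq) + Fe²⁺(aq) → Au(s) + Fe³⁺(aq)
Q = [Fe³⁺] / ([Au⁺]·[Fe²⁺]); log Q = 6.071.
E = E° − (0.0592/n) log Q = +0.92 − (0.0592/1)(6.071) = +0.561 V.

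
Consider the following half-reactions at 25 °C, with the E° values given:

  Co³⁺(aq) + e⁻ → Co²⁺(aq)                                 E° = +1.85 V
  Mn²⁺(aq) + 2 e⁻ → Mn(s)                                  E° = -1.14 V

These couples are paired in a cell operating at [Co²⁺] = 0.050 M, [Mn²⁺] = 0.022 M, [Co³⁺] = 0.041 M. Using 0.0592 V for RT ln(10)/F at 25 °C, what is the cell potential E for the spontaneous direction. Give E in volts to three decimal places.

Co³⁺/Co²⁺ is the cathode (higher E°), Mn²⁺/Mn the anode: E°cell = +1.85 − (-1.14) = +2.99 V, n = 2.
Overall: 2 Co³⁺(aq) + Mn(s) → 2 Co²⁺(aq) + Mn²⁺(aq)
Q = [Co²⁺]^2·[Mn²⁺] / ([Co³⁺]^2); log Q = -1.485.
E = E° − (0.0592/n) log Q = +2.99 − (0.0592/2)(-1.485) = +3.034 V.

+3.034 V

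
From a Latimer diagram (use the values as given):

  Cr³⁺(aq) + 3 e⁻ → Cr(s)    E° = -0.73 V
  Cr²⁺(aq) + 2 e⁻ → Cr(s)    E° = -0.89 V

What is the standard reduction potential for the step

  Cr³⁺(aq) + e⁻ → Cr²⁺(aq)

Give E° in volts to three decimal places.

-0.410 V

Sequential free energies add, so n₃E°₃ = n₁E°₁ + n₂E°₂.
With n₃ = 3, and the known step contributing 2×(-0.89) V, the unknown satisfies 1·E° = 3×(-0.73) − 2×(-0.89) = -0.410.
E° = -0.410 / 1 = -0.410 V.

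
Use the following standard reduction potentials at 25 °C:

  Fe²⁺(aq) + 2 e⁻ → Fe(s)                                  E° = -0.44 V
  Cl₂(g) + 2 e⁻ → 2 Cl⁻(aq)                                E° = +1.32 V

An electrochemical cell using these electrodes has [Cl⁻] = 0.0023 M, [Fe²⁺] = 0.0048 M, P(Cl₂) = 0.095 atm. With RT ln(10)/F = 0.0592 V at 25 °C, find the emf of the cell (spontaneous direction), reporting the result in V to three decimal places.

+1.955 V

Cl₂/Cl⁻ is the cathode (higher E°), Fe²⁺/Fe the anode: E°cell = +1.32 − (-0.44) = +1.76 V, n = 2.
Overall: Cl₂(g) + Fe(s) → 2 Cl⁻(aq) + Fe²⁺(aq)
Q = [Cl⁻]^2·[Fe²⁺] / (P(Cl₂)); log Q = -6.573.
E = E° − (0.0592/n) log Q = +1.76 − (0.0592/2)(-6.573) = +1.955 V.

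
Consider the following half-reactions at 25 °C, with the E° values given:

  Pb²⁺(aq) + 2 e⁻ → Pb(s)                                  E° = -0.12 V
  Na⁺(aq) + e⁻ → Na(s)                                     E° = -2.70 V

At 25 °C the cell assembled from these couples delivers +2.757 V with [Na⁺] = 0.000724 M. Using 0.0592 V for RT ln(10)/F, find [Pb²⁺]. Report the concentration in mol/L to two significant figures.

Pb²⁺/Pb is the cathode, Na⁺/Na the anode: E°cell = +2.58 V, n = 2.
Overall reaction: Pb²⁺(aq) + 2 Na(s) → Pb(s) + 2 Na⁺(aq); Q = [Na⁺]^2/[Pb²⁺]^1.
From E = E° − (0.0592/n) log Q: log Q = (E° − E)·n/0.0592 = (+2.58 − (+2.757))·2/0.0592 = -5.9797.
So 1·log[Pb²⁺] = 2·log(0.000724) − log Q = -6.2805 − (-5.9797) = -0.3008; [Pb²⁺] = 10^(-0.3008) ≈ 0.50 M.

0.50 M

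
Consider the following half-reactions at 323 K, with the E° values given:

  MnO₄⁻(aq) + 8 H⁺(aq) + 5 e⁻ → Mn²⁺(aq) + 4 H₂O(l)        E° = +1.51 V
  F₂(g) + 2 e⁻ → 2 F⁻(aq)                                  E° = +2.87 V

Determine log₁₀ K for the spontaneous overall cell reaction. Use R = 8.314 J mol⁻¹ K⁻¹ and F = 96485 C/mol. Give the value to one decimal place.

Cathode: F₂/F⁻; anode: MnO₄⁻/Mn²⁺. E°cell = (+2.87) − (+1.51) = +1.36 V, with n = 10.
ΔG° = −nFE° = −RT ln K, so ln K = nFE°/(RT) = (10)(96485)(+1.36) / ((8.314)(323)) = 488.637.
log₁₀ K = 488.637 / ln 10 = 212.2.

212.2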